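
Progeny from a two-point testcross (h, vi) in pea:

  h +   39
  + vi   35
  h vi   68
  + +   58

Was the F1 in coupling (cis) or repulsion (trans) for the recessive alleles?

The two most frequent classes are + + (58) and h vi (68); these are the parental (non-recombinant) types.
So the F1 carried + + on one chromosome and h vi on the other — the recessive alleles are on the same chromosome (cis / coupling).

cis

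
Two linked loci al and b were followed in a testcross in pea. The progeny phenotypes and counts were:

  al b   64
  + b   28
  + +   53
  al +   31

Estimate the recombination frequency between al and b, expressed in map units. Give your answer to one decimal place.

33.5 map units

The two most frequent classes, + + (53) and al b (64), are the parental types, so the F1 was + + / al b.
The recombinant classes are + b and al +: 28 + 31 = 59.
Recombination frequency = 59/176 = 0.3352 ≈ 33.5%, i.e. 33.5 map units.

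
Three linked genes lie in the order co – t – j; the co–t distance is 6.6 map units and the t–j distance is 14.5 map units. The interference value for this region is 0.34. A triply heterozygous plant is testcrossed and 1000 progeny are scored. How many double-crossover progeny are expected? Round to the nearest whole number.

6

Map distances give recombination frequencies of 0.066 and 0.145 for the two intervals.
With interference 0.34 (so coincidence = 0.66), expected double-crossover frequency = 0.066 × 0.145 × 0.66 = 0.00632.
Expected number = 0.00632 × 1000 = 6.32 ≈ 6.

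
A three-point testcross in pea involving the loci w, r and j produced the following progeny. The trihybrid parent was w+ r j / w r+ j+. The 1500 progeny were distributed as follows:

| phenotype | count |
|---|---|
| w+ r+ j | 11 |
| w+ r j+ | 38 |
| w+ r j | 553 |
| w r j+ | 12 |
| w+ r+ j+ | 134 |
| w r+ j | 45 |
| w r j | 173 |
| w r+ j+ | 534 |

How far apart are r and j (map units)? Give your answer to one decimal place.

The two rarest classes, w+ r+ j and w r j+, are the double crossovers. Comparing them with the parentals, only the r allele has switched, so r is the middle locus and the order is w – r – j.
Crossovers in the r–j interval produce the single-crossover classes w+ r j+ and w r+ j (38 + 45 = 83) plus the double crossovers (23).
RF(r–j) = (83 + 23) / 1500 = 106/1500 = 0.0707 → 7.1 map units.

7.1 map units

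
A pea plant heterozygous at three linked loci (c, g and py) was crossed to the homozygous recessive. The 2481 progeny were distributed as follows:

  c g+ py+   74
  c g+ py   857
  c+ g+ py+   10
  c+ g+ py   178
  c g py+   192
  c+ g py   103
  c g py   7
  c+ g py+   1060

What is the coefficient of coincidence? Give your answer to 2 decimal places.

0.56

The two most frequent reciprocal classes, c g+ py and c+ g py+, are the parental types, so the F1 was c g+ py / c+ g py+.
The two rarest classes, c g py and c+ g+ py+, are the double crossovers. Comparing them with the parentals, only the g allele has switched, so g is the middle locus and the order is c – g – py.
c–g: (370 + 17)/2481 = 0.1560; g–py: (177 + 17)/2481 = 0.0782.
Expected DCO frequency = 0.1560 × 0.0782 ≈ 0.01220; observed = 17/2481 ≈ 0.00685.
Coefficient of coincidence = 0.00685/0.01220 ≈ 0.56.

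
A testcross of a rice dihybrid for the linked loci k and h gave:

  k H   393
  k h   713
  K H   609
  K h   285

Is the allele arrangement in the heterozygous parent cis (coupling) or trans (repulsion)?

The two most frequent classes are K H (609) and k h (713); these are the parental (non-recombinant) types.
So the F1 carried K H on one chromosome and k h on the other — the recessive alleles are on the same chromosome (cis / coupling).

cis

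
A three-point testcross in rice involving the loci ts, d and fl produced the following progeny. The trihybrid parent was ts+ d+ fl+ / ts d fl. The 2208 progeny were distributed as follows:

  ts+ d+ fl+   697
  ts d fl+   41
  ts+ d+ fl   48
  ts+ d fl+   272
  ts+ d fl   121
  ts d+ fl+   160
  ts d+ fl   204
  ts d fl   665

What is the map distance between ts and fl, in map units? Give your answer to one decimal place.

16.8 map units

The two rarest classes, ts+ d+ fl and ts d fl+, are the double crossovers. Comparing them with the parentals, only the fl allele has switched, so fl is the middle locus and the order is d – fl – ts.
Crossovers in the fl–ts interval produce the single-crossover classes ts d+ fl+ and ts+ d fl (160 + 121 = 281) plus the double crossovers (89).
RF(fl–ts) = (281 + 89) / 2208 = 370/2208 = 0.1676 → 16.8 map units.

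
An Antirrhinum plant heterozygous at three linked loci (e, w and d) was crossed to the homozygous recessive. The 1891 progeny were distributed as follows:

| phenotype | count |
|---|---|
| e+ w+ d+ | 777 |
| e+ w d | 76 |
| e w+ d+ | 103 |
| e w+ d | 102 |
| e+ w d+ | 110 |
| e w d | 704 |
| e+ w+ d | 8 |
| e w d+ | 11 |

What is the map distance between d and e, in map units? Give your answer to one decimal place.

The two most frequent reciprocal classes, e+ w+ d+ and e w d, are the parental types, so the F1 was e+ w+ d+ / e w d.
The two rarest classes, e+ w+ d and e w d+, are the double crossovers. Comparing them with the parentals, only the d allele has switched, so d is the middle locus and the order is w – d – e.
Crossovers in the d–e interval produce the single-crossover classes e w+ d+ and e+ w d (103 + 76 = 179) plus the double crossovers (19).
RF(d–e) = (179 + 19) / 1891 = 198/1891 = 0.1047 → 10.5 map units.

10.5 map units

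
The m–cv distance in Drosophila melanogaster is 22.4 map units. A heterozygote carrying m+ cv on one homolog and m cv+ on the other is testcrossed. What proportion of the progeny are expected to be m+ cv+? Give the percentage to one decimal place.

11.2%

A map distance of 22.4 map units corresponds to a recombination frequency of 0.224.
The F1 is m+ cv / m cv+, so m+ cv+ is a recombinant gamete class with expected frequency r/2 = 0.224/2 = 0.1120.
That is 0.1120 = 11.2% of the progeny.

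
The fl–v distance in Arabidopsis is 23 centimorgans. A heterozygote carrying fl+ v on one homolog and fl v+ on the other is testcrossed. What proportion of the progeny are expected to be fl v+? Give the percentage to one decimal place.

A map distance of 23 centimorgans corresponds to a recombination frequency of 0.230.
The F1 is fl+ v / fl v+, so fl v+ is a parental gamete class with expected frequency (1 − r)/2 = 0.770/2 = 0.3850.
That is 0.3850 = 38.5% of the progeny.

38.5%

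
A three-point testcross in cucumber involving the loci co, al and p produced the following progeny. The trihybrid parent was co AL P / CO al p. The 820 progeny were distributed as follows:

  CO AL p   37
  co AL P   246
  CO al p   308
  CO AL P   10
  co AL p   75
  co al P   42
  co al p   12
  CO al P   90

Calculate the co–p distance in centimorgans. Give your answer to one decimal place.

The two rarest classes, CO AL P and co al p, are the double crossovers. Comparing them with the parentals, only the co allele has switched, so co is the middle locus and the order is p – co – al.
Crossovers in the p–co interval produce the single-crossover classes co AL p and CO al P (75 + 90 = 165) plus the double crossovers (22).
RF(p–co) = (165 + 22) / 820 = 187/820 = 0.2280 → 22.8 centimorgans.

22.8 centimorgans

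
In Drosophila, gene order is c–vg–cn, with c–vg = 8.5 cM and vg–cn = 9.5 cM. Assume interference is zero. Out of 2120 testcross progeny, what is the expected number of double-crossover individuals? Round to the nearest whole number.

17

Map distances give recombination frequencies of 0.085 and 0.095 for the two intervals.
With no interference, expected double-crossover frequency = 0.085 × 0.095 = 0.00808.
Expected number = 0.00808 × 2120 = 17.12 ≈ 17.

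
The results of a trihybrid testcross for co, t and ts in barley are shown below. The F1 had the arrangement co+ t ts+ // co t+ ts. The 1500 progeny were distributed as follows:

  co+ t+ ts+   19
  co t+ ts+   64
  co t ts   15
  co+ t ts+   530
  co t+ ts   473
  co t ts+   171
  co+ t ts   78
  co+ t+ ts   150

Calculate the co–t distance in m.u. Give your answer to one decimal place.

23.7 m.u.

The two rarest classes, co+ t+ ts+ and co t ts, are the double crossovers. Comparing them with the parentals, only the t allele has switched, so t is the middle locus and the order is ts – t – co.
Crossovers in the t–co interval produce the single-crossover classes co t ts+ and co+ t+ ts (171 + 150 = 321) plus the double crossovers (34).
RF(t–co) = (321 + 34) / 1500 = 355/1500 = 0.2367 → 23.7 m.u.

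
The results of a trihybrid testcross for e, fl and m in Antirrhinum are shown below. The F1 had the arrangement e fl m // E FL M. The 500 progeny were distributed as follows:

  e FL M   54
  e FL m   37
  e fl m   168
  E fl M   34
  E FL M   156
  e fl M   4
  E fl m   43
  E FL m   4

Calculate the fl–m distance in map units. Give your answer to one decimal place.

The two rarest classes, e fl M and E FL m, are the double crossovers. Comparing them with the parentals, only the m allele has switched, so m is the middle locus and the order is fl – m – e.
Crossovers in the fl–m interval produce the single-crossover classes e FL m and E fl M (37 + 34 = 71) plus the double crossovers (8).
RF(fl–m) = (71 + 8) / 500 = 79/500 = 0.1580 → 15.8 map units.

15.8 map units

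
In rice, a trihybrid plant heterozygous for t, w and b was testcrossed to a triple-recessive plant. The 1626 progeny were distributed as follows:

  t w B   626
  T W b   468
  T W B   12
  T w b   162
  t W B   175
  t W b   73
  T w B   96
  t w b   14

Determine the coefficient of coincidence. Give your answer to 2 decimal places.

0.60

The two most frequent reciprocal classes, t w B and T W b, are the parental types, so the F1 was t w B / T W b.
The two rarest classes, t w b and T W B, are the double crossovers. Comparing them with the parentals, only the b allele has switched, so b is the middle locus and the order is t – b – w.
t–b: (169 + 26)/1626 = 0.1199; b–w: (337 + 26)/1626 = 0.2232.
Expected DCO frequency = 0.1199 × 0.2232 ≈ 0.02676; observed = 26/1626 ≈ 0.01599.
Coefficient of coincidence = 0.01599/0.02676 ≈ 0.60.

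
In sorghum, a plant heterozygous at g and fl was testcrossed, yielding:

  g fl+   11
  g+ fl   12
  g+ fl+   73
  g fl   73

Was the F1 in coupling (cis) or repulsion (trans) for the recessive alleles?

cis

The two most frequent classes are g+ fl+ (73) and g fl (73); these are the parental (non-recombinant) types.
So the F1 carried g+ fl+ on one chromosome and g fl on the other — the recessive alleles are on the same chromosome (cis / coupling).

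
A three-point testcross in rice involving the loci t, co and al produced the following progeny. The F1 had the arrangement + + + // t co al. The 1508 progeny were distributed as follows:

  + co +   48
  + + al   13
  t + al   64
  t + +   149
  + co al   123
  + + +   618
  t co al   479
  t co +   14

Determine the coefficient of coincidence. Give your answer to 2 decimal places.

0.98

The two rarest classes, + + al and t co +, are the double crossovers. Comparing them with the parentals, only the al allele has switched, so al is the middle locus and the order is t – al – co.
t–al: (272 + 27)/1508 = 0.1983; al–co: (112 + 27)/1508 = 0.0922.
Expected DCO frequency = 0.1983 × 0.0922 ≈ 0.01828; observed = 27/1508 ≈ 0.01790.
Coefficient of coincidence = 0.01790/0.01828 ≈ 0.98.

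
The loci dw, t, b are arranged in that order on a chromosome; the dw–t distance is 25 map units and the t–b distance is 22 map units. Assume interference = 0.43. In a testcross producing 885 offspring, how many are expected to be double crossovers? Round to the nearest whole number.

Map distances give recombination frequencies of 0.250 and 0.220 for the two intervals.
With interference 0.43 (so coincidence = 0.57), expected double-crossover frequency = 0.250 × 0.220 × 0.57 = 0.03135.
Expected number = 0.03135 × 885 = 27.74 ≈ 28.

28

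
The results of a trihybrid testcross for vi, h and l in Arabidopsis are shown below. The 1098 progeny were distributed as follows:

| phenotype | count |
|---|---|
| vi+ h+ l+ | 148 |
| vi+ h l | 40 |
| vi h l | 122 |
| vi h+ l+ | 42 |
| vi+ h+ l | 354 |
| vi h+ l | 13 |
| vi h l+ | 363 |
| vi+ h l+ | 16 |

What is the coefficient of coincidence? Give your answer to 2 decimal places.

0.96

The two most frequent reciprocal classes, vi+ h+ l and vi h l+, are the parental types, so the F1 was vi+ h+ l / vi h l+.
The two rarest classes, vi h+ l and vi+ h l+, are the double crossovers. Comparing them with the parentals, only the vi allele has switched, so vi is the middle locus and the order is l – vi – h.
l–vi: (270 + 29)/1098 = 0.2723; vi–h: (82 + 29)/1098 = 0.1011.
Expected DCO frequency = 0.2723 × 0.1011 ≈ 0.02753; observed = 29/1098 ≈ 0.02641.
Coefficient of coincidence = 0.02641/0.02753 ≈ 0.96.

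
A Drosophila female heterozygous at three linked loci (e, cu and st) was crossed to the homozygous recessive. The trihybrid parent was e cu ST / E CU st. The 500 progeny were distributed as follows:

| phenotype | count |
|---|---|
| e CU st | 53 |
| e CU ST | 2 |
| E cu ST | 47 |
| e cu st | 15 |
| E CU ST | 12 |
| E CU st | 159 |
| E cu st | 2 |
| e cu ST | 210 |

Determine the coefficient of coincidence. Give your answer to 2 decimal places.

The two rarest classes, e CU ST and E cu st, are the double crossovers. Comparing them with the parentals, only the cu allele has switched, so cu is the middle locus and the order is e – cu – st.
e–cu: (100 + 4)/500 = 0.2080; cu–st: (27 + 4)/500 = 0.0620.
Expected DCO frequency = 0.2080 × 0.0620 ≈ 0.01290; observed = 4/500 ≈ 0.00800.
Coefficient of coincidence = 0.00800/0.01290 ≈ 0.62.

0.62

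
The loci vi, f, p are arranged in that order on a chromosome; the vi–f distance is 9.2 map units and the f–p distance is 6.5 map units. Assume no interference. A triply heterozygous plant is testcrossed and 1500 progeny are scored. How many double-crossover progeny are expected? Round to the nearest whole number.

Map distances give recombination frequencies of 0.092 and 0.065 for the two intervals.
With no interference, expected double-crossover frequency = 0.092 × 0.065 = 0.00598.
Expected number = 0.00598 × 1500 = 8.97 ≈ 9.

9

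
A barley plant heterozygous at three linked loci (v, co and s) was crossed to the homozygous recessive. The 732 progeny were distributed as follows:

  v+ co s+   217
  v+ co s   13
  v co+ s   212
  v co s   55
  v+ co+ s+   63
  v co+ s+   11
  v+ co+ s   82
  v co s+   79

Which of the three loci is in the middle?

s

The two most frequent reciprocal classes, v+ co s+ and v co+ s, are the parental types, so the F1 was v+ co s+ / v co+ s.
The two rarest classes, v+ co s and v co+ s+, are the double crossovers. Comparing them with the parentals, only the s allele has switched, so s is the middle locus and the order is v – s – co.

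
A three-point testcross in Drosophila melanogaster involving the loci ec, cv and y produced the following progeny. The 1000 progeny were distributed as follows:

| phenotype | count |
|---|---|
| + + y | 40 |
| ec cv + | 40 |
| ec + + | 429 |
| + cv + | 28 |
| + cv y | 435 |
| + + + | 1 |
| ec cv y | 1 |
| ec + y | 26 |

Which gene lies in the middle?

The two most frequent reciprocal classes, ec + + and + cv y, are the parental types, so the F1 was ec + + / + cv y.
The two rarest classes, + + + and ec cv y, are the double crossovers. Comparing them with the parentals, only the ec allele has switched, so ec is the middle locus and the order is cv – ec – y.

ec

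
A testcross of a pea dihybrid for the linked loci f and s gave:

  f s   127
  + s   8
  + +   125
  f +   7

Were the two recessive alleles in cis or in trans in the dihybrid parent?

cis

The two most frequent classes are + + (125) and f s (127); these are the parental (non-recombinant) types.
So the F1 carried + + on one chromosome and f s on the other — the recessive alleles are on the same chromosome (cis / coupling).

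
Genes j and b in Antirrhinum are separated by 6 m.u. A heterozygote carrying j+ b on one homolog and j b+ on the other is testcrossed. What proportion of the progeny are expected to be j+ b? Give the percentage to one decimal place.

A map distance of 6 m.u. corresponds to a recombination frequency of 0.060.
The F1 is j+ b / j b+, so j+ b is a parental gamete class with expected frequency (1 − r)/2 = 0.940/2 = 0.4700.
That is 0.4700 = 47.0% of the progeny.

47.0%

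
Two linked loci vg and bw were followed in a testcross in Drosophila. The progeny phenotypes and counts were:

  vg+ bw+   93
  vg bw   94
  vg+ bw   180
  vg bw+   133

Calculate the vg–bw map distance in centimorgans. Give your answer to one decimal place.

37.4 centimorgans

The two most frequent classes, vg+ bw (180) and vg bw+ (133), are the parental types, so the F1 was vg+ bw / vg bw+.
The recombinant classes are vg+ bw+ and vg bw: 93 + 94 = 187.
Recombination frequency = 187/500 = 0.3740 ≈ 37.4%, i.e. 37.4 centimorgans.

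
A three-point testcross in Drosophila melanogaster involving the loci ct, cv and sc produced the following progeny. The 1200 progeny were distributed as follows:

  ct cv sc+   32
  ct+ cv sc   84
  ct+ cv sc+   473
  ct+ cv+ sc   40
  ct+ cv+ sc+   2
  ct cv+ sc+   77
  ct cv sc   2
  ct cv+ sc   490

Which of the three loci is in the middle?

The two most frequent reciprocal classes, ct cv+ sc and ct+ cv sc+, are the parental types, so the F1 was ct cv+ sc / ct+ cv sc+.
The two rarest classes, ct cv sc and ct+ cv+ sc+, are the double crossovers. Comparing them with the parentals, only the cv allele has switched, so cv is the middle locus and the order is ct – cv – sc.

cv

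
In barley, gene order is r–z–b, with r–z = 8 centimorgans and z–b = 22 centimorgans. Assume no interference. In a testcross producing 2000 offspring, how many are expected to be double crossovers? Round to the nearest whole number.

35

Map distances give recombination frequencies of 0.080 and 0.220 for the two intervals.
With no interference, expected double-crossover frequency = 0.080 × 0.220 = 0.01760.
Expected number = 0.01760 × 2000 = 35.20 ≈ 35.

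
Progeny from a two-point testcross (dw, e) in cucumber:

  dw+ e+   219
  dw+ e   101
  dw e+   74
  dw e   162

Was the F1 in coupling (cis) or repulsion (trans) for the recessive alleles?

cis

The two most frequent classes are dw+ e+ (219) and dw e (162); these are the parental (non-recombinant) types.
So the F1 carried dw+ e+ on one chromosome and dw e on the other — the recessive alleles are on the same chromosome (cis / coupling).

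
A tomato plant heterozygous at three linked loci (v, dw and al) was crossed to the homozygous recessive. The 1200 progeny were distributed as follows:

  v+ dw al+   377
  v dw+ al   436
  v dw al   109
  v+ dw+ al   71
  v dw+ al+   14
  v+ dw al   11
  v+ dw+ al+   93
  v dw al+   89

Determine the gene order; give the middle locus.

al

The two most frequent reciprocal classes, v+ dw al+ and v dw+ al, are the parental types, so the F1 was v+ dw al+ / v dw+ al.
The two rarest classes, v+ dw al and v dw+ al+, are the double crossovers. Comparing them with the parentals, only the al allele has switched, so al is the middle locus and the order is v – al – dw.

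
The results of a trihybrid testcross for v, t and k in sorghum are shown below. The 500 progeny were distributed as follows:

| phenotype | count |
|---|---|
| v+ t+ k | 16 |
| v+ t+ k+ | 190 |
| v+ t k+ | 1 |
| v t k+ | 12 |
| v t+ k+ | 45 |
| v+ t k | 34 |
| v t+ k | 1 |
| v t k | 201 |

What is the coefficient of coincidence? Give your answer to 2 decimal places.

0.41

The two most frequent reciprocal classes, v t k and v+ t+ k+, are the parental types, so the F1 was v t k / v+ t+ k+.
The two rarest classes, v t+ k and v+ t k+, are the double crossovers. Comparing them with the parentals, only the t allele has switched, so t is the middle locus and the order is k – t – v.
k–t: (28 + 2)/500 = 0.0600; t–v: (79 + 2)/500 = 0.1620.
Expected DCO frequency = 0.0600 × 0.1620 ≈ 0.00972; observed = 2/500 ≈ 0.00400.
Coefficient of coincidence = 0.00400/0.00972 ≈ 0.41.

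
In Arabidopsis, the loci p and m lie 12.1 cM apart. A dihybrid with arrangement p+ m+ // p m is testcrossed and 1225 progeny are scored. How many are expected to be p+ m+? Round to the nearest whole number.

538

A map distance of 12.1 cM corresponds to a recombination frequency of 0.121.
The F1 is p+ m+ / p m, so p+ m+ is a parental gamete class with expected frequency (1 − r)/2 = 0.879/2 = 0.4395.
Expected number = 0.4395 × 1225 = 538.39 ≈ 538.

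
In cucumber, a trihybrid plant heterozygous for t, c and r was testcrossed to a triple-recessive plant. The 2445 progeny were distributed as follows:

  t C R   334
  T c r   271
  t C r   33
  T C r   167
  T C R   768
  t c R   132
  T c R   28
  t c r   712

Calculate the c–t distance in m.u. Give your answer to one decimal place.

27.2 m.u.

The two most frequent reciprocal classes, T C R and t c r, are the parental types, so the F1 was T C R / t c r.
The two rarest classes, T c R and t C r, are the double crossovers. Comparing them with the parentals, only the c allele has switched, so c is the middle locus and the order is r – c – t.
Crossovers in the c–t interval produce the single-crossover classes t C R and T c r (334 + 271 = 605) plus the double crossovers (61).
RF(c–t) = (605 + 61) / 2445 = 666/2445 = 0.2724 → 27.2 m.u.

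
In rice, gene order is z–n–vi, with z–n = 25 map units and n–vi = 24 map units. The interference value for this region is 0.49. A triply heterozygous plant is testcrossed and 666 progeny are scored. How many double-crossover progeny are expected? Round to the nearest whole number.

20

Map distances give recombination frequencies of 0.250 and 0.240 for the two intervals.
With interference 0.49 (so coincidence = 0.51), expected double-crossover frequency = 0.250 × 0.240 × 0.51 = 0.03060.
Expected number = 0.03060 × 666 = 20.38 ≈ 20.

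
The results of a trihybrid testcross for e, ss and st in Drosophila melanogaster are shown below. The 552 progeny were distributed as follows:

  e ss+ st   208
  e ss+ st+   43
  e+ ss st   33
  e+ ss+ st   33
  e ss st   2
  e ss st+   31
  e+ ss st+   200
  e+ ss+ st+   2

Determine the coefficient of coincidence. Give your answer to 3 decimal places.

The two most frequent reciprocal classes, e+ ss st+ and e ss+ st, are the parental types, so the F1 was e+ ss st+ / e ss+ st.
The two rarest classes, e+ ss+ st+ and e ss st, are the double crossovers. Comparing them with the parentals, only the ss allele has switched, so ss is the middle locus and the order is e – ss – st.
e–ss: (64 + 4)/552 = 0.1232; ss–st: (76 + 4)/552 = 0.1449.
Expected DCO frequency = 0.1232 × 0.1449 ≈ 0.01785; observed = 4/552 ≈ 0.00725.
Coefficient of coincidence = 0.00725/0.01785 ≈ 0.406.

0.406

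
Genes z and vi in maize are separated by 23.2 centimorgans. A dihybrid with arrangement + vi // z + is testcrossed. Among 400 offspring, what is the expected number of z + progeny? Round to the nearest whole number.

154

A map distance of 23.2 centimorgans corresponds to a recombination frequency of 0.232.
The F1 is + vi / z +, so z + is a parental gamete class with expected frequency (1 − r)/2 = 0.768/2 = 0.3840.
Expected number = 0.3840 × 400 = 153.60 ≈ 154.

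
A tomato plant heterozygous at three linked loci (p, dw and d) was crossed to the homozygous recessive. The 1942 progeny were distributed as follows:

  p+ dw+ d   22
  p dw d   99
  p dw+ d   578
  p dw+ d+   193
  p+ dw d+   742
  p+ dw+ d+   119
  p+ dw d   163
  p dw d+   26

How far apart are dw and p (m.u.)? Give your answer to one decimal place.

The two most frequent reciprocal classes, p dw+ d and p+ dw d+, are the parental types, so the F1 was p dw+ d / p+ dw d+.
The two rarest classes, p+ dw+ d and p dw d+, are the double crossovers. Comparing them with the parentals, only the p allele has switched, so p is the middle locus and the order is d – p – dw.
Crossovers in the p–dw interval produce the single-crossover classes p dw d and p+ dw+ d+ (99 + 119 = 218) plus the double crossovers (48).
RF(p–dw) = (218 + 48) / 1942 = 266/1942 = 0.1370 → 13.7 m.u.

13.7 m.u.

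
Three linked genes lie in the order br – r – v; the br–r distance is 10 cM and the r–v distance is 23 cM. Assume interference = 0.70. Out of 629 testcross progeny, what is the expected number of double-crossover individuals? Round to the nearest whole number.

4

Map distances give recombination frequencies of 0.100 and 0.230 for the two intervals.
With interference 0.70 (so coincidence = 0.30), expected double-crossover frequency = 0.100 × 0.230 × 0.30 = 0.00690.
Expected number = 0.00690 × 629 = 4.34 ≈ 4.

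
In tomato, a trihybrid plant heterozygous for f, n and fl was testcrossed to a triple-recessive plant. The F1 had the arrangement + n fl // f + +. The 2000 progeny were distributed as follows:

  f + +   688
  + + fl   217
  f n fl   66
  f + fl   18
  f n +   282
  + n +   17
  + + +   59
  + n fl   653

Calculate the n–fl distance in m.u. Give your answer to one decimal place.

The two rarest classes, + n + and f + fl, are the double crossovers. Comparing them with the parentals, only the fl allele has switched, so fl is the middle locus and the order is f – fl – n.
Crossovers in the fl–n interval produce the single-crossover classes + + fl and f n + (217 + 282 = 499) plus the double crossovers (35).
RF(fl–n) = (499 + 35) / 2000 = 534/2000 = 0.2670 → 26.7 m.u.

26.7 m.u.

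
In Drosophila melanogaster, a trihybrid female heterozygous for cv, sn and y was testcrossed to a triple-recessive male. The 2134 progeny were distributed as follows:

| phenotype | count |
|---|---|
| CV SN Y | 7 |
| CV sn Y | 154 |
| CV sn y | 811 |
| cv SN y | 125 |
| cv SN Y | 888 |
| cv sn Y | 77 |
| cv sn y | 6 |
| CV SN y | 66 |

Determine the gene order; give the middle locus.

cv

The two most frequent reciprocal classes, CV sn y and cv SN Y, are the parental types, so the F1 was CV sn y / cv SN Y.
The two rarest classes, cv sn y and CV SN Y, are the double crossovers. Comparing them with the parentals, only the cv allele has switched, so cv is the middle locus and the order is y – cv – sn.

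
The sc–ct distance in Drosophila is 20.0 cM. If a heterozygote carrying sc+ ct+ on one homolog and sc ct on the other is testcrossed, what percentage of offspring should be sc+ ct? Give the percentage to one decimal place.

A map distance of 20.0 cM corresponds to a recombination frequency of 0.200.
The F1 is sc+ ct+ / sc ct, so sc+ ct is a recombinant gamete class with expected frequency r/2 = 0.200/2 = 0.1000.
That is 0.1000 = 10.0% of the progeny.

10.0%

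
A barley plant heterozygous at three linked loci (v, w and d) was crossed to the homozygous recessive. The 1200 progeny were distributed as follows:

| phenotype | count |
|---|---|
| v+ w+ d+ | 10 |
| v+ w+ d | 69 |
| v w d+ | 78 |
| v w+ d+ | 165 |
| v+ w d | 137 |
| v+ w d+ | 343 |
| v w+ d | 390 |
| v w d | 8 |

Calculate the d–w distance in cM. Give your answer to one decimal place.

The two most frequent reciprocal classes, v w+ d and v+ w d+, are the parental types, so the F1 was v w+ d / v+ w d+.
The two rarest classes, v w d and v+ w+ d+, are the double crossovers. Comparing them with the parentals, only the w allele has switched, so w is the middle locus and the order is v – w – d.
Crossovers in the w–d interval produce the single-crossover classes v w+ d+ and v+ w d (165 + 137 = 302) plus the double crossovers (18).
RF(w–d) = (302 + 18) / 1200 = 320/1200 = 0.2667 → 26.7 cM.

26.7 cM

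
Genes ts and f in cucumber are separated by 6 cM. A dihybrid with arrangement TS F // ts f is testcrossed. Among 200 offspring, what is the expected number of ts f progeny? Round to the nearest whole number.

94

A map distance of 6 cM corresponds to a recombination frequency of 0.060.
The F1 is TS F / ts f, so ts f is a parental gamete class with expected frequency (1 − r)/2 = 0.940/2 = 0.4700.
Expected number = 0.4700 × 200 = 94.00 ≈ 94.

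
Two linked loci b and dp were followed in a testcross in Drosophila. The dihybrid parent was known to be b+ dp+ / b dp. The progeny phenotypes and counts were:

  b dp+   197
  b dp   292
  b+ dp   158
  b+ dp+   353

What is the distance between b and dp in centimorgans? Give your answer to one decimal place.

The recombinant classes are b+ dp and b dp+: 158 + 197 = 355.
Recombination frequency = 355/1000 = 0.3550 ≈ 35.5%, i.e. 35.5 centimorgans.

35.5 centimorgans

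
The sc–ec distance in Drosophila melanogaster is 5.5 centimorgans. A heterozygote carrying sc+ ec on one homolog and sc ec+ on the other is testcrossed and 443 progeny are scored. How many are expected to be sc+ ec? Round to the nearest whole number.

209

A map distance of 5.5 centimorgans corresponds to a recombination frequency of 0.055.
The F1 is sc+ ec / sc ec+, so sc+ ec is a parental gamete class with expected frequency (1 − r)/2 = 0.945/2 = 0.4725.
Expected number = 0.4725 × 443 = 209.32 ≈ 209.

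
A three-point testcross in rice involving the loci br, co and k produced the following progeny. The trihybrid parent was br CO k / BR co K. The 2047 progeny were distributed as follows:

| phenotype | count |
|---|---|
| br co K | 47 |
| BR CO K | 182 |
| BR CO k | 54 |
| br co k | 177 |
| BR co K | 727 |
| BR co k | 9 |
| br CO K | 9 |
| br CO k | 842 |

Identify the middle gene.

k

The two rarest classes, br CO K and BR co k, are the double crossovers. Comparing them with the parentals, only the k allele has switched, so k is the middle locus and the order is co – k – br.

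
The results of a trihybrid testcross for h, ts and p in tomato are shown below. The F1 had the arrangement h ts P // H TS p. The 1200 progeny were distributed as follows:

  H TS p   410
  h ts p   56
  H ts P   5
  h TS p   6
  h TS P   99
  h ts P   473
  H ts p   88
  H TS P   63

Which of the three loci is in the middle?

The two rarest classes, H ts P and h TS p, are the double crossovers. Comparing them with the parentals, only the h allele has switched, so h is the middle locus and the order is ts – h – p.

h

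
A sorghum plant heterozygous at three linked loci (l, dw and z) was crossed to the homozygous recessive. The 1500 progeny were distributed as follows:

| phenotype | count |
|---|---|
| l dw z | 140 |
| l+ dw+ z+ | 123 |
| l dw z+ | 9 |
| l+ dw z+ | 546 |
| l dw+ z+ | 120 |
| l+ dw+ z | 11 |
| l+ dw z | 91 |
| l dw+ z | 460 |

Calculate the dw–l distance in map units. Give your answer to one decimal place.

The two most frequent reciprocal classes, l+ dw z+ and l dw+ z, are the parental types, so the F1 was l+ dw z+ / l dw+ z.
The two rarest classes, l dw z+ and l+ dw+ z, are the double crossovers. Comparing them with the parentals, only the l allele has switched, so l is the middle locus and the order is z – l – dw.
Crossovers in the l–dw interval produce the single-crossover classes l+ dw+ z+ and l dw z (123 + 140 = 263) plus the double crossovers (20).
RF(l–dw) = (263 + 20) / 1500 = 283/1500 = 0.1887 → 18.9 map units.

18.9 map units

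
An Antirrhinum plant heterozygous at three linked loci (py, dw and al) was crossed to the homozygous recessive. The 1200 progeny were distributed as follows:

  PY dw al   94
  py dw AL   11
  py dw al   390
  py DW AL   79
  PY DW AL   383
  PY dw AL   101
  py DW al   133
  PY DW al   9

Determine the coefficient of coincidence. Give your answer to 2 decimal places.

The two most frequent reciprocal classes, py dw al and PY DW AL, are the parental types, so the F1 was py dw al / PY DW AL.
The two rarest classes, py dw AL and PY DW al, are the double crossovers. Comparing them with the parentals, only the al allele has switched, so al is the middle locus and the order is py – al – dw.
py–al: (173 + 20)/1200 = 0.1608; al–dw: (234 + 20)/1200 = 0.2117.
Expected DCO frequency = 0.1608 × 0.2117 ≈ 0.03404; observed = 20/1200 ≈ 0.01667.
Coefficient of coincidence = 0.01667/0.03404 ≈ 0.49.

0.49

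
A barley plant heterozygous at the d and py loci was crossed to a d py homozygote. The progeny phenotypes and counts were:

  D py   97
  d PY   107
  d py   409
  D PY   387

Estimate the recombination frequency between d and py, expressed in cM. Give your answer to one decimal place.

The two most frequent classes, D PY (387) and d py (409), are the parental types, so the F1 was D PY / d py.
The recombinant classes are D py and d PY: 97 + 107 = 204.
Recombination frequency = 204/1000 = 0.2040 ≈ 20.4%, i.e. 20.4 cM.

20.4 cM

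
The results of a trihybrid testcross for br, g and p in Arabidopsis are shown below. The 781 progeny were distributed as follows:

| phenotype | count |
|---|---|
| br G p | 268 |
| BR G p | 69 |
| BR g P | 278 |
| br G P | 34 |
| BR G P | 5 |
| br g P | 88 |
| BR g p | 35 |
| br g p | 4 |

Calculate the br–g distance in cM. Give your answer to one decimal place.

21.3 cM

The two most frequent reciprocal classes, br G p and BR g P, are the parental types, so the F1 was br G p / BR g P.
The two rarest classes, br g p and BR G P, are the double crossovers. Comparing them with the parentals, only the g allele has switched, so g is the middle locus and the order is br – g – p.
Crossovers in the br–g interval produce the single-crossover classes BR G p and br g P (69 + 88 = 157) plus the double crossovers (9).
RF(br–g) = (157 + 9) / 781 = 166/781 = 0.2125 → 21.3 cM.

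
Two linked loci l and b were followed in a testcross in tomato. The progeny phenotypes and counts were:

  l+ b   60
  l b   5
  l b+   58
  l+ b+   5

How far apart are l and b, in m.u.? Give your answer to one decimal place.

7.8 m.u.

The two most frequent classes, l+ b (60) and l b+ (58), are the parental types, so the F1 was l+ b / l b+.
The recombinant classes are l+ b+ and l b: 5 + 5 = 10.
Recombination frequency = 10/128 = 0.0781 ≈ 7.8%, i.e. 7.8 m.u.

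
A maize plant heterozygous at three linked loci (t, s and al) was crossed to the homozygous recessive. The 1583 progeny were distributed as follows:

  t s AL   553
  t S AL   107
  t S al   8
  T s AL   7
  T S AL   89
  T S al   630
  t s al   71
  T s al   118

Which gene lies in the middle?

The two most frequent reciprocal classes, t s AL and T S al, are the parental types, so the F1 was t s AL / T S al.
The two rarest classes, T s AL and t S al, are the double crossovers. Comparing them with the parentals, only the t allele has switched, so t is the middle locus and the order is al – t – s.

t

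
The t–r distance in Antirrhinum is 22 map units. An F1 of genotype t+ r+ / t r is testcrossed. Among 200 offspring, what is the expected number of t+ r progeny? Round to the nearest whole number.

A map distance of 22 map units corresponds to a recombination frequency of 0.220.
The F1 is t+ r+ / t r, so t+ r is a recombinant gamete class with expected frequency r/2 = 0.220/2 = 0.1100.
Expected number = 0.1100 × 200 = 22.00 ≈ 22.

22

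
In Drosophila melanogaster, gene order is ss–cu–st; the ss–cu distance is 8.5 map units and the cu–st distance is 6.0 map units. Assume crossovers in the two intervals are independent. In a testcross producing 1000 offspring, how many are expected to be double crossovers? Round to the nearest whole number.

5

Map distances give recombination frequencies of 0.085 and 0.060 for the two intervals.
With no interference, expected double-crossover frequency = 0.085 × 0.060 = 0.00510.
Expected number = 0.00510 × 1000 = 5.10 ≈ 5.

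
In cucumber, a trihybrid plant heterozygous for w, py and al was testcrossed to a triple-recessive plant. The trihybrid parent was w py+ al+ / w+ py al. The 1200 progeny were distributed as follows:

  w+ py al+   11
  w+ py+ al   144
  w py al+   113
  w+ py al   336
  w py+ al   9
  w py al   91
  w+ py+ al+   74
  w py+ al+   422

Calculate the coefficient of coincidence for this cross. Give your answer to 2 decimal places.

The two rarest classes, w py+ al and w+ py al+, are the double crossovers. Comparing them with the parentals, only the al allele has switched, so al is the middle locus and the order is py – al – w.
py–al: (257 + 20)/1200 = 0.2308; al–w: (165 + 20)/1200 = 0.1542.
Expected DCO frequency = 0.2308 × 0.1542 ≈ 0.03559; observed = 20/1200 ≈ 0.01667.
Coefficient of coincidence = 0.01667/0.03559 ≈ 0.47.

0.47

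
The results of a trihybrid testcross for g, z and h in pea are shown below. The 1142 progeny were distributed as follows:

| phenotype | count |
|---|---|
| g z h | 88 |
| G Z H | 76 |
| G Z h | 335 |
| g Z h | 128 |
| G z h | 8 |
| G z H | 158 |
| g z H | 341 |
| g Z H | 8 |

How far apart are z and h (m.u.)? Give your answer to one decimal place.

15.8 m.u.

The two most frequent reciprocal classes, G Z h and g z H, are the parental types, so the F1 was G Z h / g z H.
The two rarest classes, G z h and g Z H, are the double crossovers. Comparing them with the parentals, only the z allele has switched, so z is the middle locus and the order is h – z – g.
Crossovers in the h–z interval produce the single-crossover classes G Z H and g z h (76 + 88 = 164) plus the double crossovers (16).
RF(h–z) = (164 + 16) / 1142 = 180/1142 = 0.1576 → 15.8 m.u.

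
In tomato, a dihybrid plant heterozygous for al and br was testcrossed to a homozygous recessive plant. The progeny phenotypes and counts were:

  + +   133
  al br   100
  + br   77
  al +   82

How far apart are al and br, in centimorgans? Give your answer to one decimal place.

40.6 centimorgans

The two most frequent classes, + + (133) and al br (100), are the parental types, so the F1 was + + / al br.
The recombinant classes are + br and al +: 77 + 82 = 159.
Recombination frequency = 159/392 = 0.4056 ≈ 40.6%, i.e. 40.6 centimorgans.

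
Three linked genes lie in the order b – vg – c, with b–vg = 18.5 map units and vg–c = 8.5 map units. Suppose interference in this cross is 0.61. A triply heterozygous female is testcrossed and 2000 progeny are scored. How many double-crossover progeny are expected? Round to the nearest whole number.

12

Map distances give recombination frequencies of 0.185 and 0.085 for the two intervals.
With interference 0.61 (so coincidence = 0.39), expected double-crossover frequency = 0.185 × 0.085 × 0.39 = 0.00613.
Expected number = 0.00613 × 2000 = 12.27 ≈ 12.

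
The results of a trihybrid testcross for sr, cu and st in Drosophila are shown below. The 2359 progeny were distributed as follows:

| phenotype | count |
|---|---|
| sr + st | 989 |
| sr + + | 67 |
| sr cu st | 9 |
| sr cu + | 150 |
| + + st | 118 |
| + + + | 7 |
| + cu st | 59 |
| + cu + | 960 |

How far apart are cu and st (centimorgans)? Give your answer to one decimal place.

The two most frequent reciprocal classes, sr + st and + cu +, are the parental types, so the F1 was sr + st / + cu +.
The two rarest classes, sr cu st and + + +, are the double crossovers. Comparing them with the parentals, only the cu allele has switched, so cu is the middle locus and the order is st – cu – sr.
Crossovers in the st–cu interval produce the single-crossover classes sr + + and + cu st (67 + 59 = 126) plus the double crossovers (16).
RF(st–cu) = (126 + 16) / 2359 = 142/2359 = 0.0602 → 6.0 centimorgans.

6.0 centimorgans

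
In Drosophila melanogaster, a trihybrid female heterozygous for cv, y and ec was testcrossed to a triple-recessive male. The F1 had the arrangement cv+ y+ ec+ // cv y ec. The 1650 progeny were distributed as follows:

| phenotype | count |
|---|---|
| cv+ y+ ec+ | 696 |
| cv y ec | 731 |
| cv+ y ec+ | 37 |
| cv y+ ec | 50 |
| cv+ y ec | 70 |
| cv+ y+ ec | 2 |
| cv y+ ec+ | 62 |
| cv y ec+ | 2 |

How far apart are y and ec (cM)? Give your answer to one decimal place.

The two rarest classes, cv+ y+ ec and cv y ec+, are the double crossovers. Comparing them with the parentals, only the ec allele has switched, so ec is the middle locus and the order is y – ec – cv.
Crossovers in the y–ec interval produce the single-crossover classes cv+ y ec+ and cv y+ ec (37 + 50 = 87) plus the double crossovers (4).
RF(y–ec) = (87 + 4) / 1650 = 91/1650 = 0.0552 → 5.5 cM.

5.5 cM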